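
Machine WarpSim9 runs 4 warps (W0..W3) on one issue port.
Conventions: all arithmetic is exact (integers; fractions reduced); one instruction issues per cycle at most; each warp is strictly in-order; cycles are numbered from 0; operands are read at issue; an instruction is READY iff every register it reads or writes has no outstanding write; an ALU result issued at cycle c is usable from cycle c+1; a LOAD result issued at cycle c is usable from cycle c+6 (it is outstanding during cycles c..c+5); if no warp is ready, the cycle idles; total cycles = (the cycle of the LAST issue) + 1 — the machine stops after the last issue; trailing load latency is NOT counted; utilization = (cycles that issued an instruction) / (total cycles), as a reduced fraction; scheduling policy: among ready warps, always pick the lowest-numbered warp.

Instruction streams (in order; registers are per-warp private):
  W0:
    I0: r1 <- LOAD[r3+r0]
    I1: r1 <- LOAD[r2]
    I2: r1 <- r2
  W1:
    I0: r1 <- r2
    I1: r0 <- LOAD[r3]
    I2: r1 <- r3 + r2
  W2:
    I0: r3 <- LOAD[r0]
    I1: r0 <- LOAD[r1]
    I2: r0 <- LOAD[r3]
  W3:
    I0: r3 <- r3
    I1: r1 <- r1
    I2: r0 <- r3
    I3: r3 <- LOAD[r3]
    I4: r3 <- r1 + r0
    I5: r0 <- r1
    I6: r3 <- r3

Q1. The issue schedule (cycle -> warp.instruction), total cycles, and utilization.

cycle 0: W0.I0
cycle 1: W1.I0
cycle 2: W1.I1
cycle 3: W1.I2
cycle 4: W2.I0
cycle 5: W2.I1
cycle 6: W0.I1
cycle 7: W3.I0
cycle 8: W3.I1
cycle 9: W3.I2
cycle 10: W3.I3
cycle 11: W2.I2
cycle 12: W0.I2
cycle 13: idle
cycle 14: idle
cycle 15: idle
cycle 16: W3.I4
cycle 17: W3.I5
cycle 18: W3.I6

Answer: 19 cycles, utilization 16/19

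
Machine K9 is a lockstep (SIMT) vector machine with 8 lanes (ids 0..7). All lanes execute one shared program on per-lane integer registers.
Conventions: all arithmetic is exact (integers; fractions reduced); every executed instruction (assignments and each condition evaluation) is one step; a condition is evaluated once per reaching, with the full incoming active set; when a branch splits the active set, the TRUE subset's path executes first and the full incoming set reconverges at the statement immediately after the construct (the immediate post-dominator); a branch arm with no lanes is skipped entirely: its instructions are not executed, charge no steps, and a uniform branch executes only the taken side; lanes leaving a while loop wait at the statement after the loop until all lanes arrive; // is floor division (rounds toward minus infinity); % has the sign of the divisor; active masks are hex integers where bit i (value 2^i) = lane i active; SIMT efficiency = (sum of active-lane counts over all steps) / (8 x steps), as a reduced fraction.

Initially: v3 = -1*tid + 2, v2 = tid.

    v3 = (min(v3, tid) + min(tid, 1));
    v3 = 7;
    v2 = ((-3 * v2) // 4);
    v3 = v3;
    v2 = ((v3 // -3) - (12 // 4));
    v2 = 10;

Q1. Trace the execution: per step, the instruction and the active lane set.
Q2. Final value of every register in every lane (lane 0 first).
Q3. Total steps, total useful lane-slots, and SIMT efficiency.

step 0: v3 <- (min(v3, tid) + min(tid, 1)) 0xff
step 1: v3 <- 7                      0xff
step 2: v2 <- ((-3 * v2) // 4)       0xff
step 3: v3 <- v3                     0xff
step 4: v2 <- ((v3 // -3) - (12 // 4)) 0xff
step 5: v2 <- 10                     0xff

Answer: 6 steps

v3: 7,7,7,7,7,7,7,7
v2: 10,10,10,10,10,10,10,10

steps = 6; useful = 48; efficiency = 48/48 = 1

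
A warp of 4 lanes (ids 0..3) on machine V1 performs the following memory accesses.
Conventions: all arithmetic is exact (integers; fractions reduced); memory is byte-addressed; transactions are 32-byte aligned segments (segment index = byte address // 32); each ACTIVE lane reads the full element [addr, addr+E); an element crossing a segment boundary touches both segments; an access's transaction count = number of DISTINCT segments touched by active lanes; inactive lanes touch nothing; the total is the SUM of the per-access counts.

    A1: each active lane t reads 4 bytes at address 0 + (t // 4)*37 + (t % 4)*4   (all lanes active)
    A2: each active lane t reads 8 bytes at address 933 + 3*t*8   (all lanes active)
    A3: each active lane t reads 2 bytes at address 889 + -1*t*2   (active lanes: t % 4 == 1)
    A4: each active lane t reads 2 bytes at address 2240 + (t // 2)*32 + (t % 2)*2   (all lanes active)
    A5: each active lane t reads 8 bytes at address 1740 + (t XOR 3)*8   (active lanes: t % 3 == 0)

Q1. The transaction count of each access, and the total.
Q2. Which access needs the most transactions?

A1: 1 transaction
A2: 3 transactions
A3: 1 transaction
A4: 2 transactions
A5: 2 transactions

Answer: 1,3,1,2,2; total 9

Answer: A2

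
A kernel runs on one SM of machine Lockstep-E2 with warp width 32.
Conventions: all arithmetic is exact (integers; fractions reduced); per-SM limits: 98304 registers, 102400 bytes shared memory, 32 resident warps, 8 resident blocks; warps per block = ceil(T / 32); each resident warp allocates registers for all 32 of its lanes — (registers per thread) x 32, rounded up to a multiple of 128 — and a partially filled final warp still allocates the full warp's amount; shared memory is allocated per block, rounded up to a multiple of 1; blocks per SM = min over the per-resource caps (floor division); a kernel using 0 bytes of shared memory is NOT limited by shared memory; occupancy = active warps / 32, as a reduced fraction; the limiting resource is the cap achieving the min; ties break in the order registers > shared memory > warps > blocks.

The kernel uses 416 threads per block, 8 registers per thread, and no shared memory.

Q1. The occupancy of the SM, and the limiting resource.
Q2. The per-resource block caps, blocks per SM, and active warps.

Answer: occupancy 13/16, limited by warps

registers: 29 blocks
shared memory: no limit (kernel uses none)
warps: 2 blocks
blocks: 8 blocks

Answer: 2 blocks, 26 active warps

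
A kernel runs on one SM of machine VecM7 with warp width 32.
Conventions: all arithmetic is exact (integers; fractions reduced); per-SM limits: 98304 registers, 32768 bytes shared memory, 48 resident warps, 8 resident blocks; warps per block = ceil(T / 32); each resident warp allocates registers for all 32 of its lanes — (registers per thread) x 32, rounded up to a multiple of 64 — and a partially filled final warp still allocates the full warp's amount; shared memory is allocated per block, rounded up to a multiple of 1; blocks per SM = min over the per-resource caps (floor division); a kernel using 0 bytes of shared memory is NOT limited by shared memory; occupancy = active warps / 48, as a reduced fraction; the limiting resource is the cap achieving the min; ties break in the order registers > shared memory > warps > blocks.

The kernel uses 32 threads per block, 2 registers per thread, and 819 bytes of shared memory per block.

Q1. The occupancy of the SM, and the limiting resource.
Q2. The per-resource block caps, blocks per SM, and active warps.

Answer: occupancy 1/6, limited by blocks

registers: 1536 blocks
shared memory: 40 blocks
warps: 48 blocks
blocks: 8 blocks

Answer: 8 blocks, 8 active warps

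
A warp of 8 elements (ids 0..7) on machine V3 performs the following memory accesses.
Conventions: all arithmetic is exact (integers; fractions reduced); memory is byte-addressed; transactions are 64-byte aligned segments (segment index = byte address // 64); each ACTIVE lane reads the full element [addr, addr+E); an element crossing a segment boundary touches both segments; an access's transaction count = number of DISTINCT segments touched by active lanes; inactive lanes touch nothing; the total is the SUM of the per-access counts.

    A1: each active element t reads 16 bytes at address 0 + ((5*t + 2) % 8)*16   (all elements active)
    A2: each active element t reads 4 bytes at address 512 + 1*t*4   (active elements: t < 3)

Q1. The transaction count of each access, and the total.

A1: 2 transactions
A2: 1 transaction

Answer: 2,1; total 3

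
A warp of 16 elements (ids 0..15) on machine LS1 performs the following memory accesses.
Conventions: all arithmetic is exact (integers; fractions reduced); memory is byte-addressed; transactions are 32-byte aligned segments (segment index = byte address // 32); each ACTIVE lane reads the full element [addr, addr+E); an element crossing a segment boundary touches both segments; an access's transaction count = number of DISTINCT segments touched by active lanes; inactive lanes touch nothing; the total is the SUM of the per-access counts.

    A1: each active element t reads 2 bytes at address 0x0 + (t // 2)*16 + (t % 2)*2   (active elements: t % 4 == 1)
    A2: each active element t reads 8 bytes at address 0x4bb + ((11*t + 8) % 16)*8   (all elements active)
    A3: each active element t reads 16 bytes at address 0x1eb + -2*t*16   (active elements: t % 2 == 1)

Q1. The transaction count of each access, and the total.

A1: 4 transactions
A2: 5 transactions
A3: 8 transactions

Answer: 4,5,8; total 17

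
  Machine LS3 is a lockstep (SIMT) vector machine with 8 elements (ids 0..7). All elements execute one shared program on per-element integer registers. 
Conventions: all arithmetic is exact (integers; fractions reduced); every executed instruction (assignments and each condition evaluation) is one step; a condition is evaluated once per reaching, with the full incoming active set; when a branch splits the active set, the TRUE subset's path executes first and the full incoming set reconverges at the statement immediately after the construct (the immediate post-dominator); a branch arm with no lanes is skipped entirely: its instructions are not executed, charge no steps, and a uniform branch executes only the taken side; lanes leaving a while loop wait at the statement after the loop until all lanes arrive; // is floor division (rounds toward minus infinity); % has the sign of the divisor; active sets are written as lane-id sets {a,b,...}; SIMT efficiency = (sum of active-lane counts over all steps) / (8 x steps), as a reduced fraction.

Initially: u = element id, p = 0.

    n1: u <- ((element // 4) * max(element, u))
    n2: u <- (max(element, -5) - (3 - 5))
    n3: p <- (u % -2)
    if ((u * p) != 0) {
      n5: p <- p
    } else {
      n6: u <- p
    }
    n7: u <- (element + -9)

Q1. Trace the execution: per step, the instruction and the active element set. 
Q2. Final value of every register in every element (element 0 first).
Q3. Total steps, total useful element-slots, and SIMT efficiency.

step 0: u <- ((element // 4) * max(element, u)) {0,1,2,3,4,5,6,7}
step 1: u <- (max(element, -5) - (3 - 5)) {0,1,2,3,4,5,6,7}
step 2: p <- (u % -2)                {0,1,2,3,4,5,6,7}
step 3: eval ((u * p) != 0)          {0,1,2,3,4,5,6,7}
step 4: p <- p                       {1,3,5,7}
step 5: u <- p                       {0,2,4,6}
step 6: u <- (element + -9)          {0,1,2,3,4,5,6,7}

Answer: 7 steps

u: -9,-8,-7,-6,-5,-4,-3,-2
p: 0,-1,0,-1,0,-1,0,-1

steps = 7; useful = 48; efficiency = 48/56 = 6/7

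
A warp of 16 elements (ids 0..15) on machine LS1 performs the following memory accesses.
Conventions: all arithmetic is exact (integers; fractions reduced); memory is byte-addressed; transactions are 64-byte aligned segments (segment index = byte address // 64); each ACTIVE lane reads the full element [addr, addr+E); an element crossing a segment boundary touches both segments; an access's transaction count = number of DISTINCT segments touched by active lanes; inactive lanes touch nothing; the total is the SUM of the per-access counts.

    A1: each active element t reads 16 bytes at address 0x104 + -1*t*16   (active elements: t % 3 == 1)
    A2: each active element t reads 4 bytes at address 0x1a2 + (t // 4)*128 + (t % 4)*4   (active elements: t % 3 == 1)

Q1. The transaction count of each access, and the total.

A1: 5 transactions
A2: 4 transactions

Answer: 5,4; total 9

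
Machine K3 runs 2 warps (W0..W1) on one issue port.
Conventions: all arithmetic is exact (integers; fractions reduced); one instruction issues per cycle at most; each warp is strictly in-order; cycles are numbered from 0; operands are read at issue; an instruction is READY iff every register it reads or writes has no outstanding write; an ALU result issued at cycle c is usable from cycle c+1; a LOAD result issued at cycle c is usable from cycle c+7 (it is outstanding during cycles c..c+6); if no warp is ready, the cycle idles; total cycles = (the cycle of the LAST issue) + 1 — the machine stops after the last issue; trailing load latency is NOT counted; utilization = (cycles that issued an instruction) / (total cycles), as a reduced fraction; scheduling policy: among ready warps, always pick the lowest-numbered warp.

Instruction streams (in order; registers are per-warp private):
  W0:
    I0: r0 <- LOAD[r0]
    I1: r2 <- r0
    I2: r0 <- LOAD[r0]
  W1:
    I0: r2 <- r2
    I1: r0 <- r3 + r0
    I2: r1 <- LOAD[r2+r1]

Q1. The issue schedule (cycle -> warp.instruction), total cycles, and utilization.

cycle 0: W0.I0
cycle 1: W1.I0
cycle 2: W1.I1
cycle 3: W1.I2
cycle 4: idle
cycle 5: idle
cycle 6: idle
cycle 7: W0.I1
cycle 8: W0.I2

Answer: 9 cycles, utilization 2/3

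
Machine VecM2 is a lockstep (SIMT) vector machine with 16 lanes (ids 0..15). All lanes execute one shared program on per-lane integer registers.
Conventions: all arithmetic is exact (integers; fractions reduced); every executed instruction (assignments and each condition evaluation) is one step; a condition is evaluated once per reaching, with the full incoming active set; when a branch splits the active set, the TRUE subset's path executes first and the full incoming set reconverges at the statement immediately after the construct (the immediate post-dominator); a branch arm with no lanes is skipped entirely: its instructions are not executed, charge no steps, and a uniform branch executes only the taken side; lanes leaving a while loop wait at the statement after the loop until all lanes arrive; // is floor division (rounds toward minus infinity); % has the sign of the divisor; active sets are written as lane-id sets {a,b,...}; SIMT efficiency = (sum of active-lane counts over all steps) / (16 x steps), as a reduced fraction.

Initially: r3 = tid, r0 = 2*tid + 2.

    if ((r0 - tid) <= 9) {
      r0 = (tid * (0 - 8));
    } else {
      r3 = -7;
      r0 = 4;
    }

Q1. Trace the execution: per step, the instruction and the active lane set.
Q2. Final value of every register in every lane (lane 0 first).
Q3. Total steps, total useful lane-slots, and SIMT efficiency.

step 0: eval ((r0 - tid) <= 9)       {0,1,2,3,4,5,6,7,8,9,10,11,12,13,14,15}
step 1: r0 <- (tid * (0 - 8))        {0,1,2,3,4,5,6,7}
step 2: r3 <- -7                     {8,9,10,11,12,13,14,15}
step 3: r0 <- 4                      {8,9,10,11,12,13,14,15}

Answer: 4 steps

r3: 0,1,2,3,4,5,6,7,-7,-7,-7,-7,-7,-7,-7,-7
r0: 0,-8,-16,-24,-32,-40,-48,-56,4,4,4,4,4,4,4,4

steps = 4; useful = 40; efficiency = 40/64 = 5/8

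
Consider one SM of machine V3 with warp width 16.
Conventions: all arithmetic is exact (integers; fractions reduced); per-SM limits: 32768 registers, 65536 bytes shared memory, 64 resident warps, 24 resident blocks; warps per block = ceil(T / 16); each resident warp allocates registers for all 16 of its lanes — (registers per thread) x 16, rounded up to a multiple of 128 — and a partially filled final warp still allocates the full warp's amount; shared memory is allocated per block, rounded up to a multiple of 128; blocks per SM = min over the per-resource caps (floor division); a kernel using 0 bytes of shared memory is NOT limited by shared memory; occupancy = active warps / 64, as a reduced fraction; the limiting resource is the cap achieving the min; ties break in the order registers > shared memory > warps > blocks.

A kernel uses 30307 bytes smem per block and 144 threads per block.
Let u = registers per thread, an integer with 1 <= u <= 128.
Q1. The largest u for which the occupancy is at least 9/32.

Answer: u = 112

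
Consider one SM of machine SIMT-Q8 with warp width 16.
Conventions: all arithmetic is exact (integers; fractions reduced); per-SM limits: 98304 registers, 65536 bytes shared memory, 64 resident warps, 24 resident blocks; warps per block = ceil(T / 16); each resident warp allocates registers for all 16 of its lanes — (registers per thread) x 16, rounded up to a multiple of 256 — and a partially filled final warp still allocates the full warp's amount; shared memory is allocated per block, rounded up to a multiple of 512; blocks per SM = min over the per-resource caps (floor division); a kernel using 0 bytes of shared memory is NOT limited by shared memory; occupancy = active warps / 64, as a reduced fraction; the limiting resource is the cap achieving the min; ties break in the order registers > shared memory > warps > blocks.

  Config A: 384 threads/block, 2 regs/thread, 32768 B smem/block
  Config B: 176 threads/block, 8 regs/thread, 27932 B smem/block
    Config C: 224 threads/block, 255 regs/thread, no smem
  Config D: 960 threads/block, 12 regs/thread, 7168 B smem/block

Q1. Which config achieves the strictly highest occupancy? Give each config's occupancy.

occupancies: A 3/4, B 11/32, C 7/32, D 15/16

Answer: D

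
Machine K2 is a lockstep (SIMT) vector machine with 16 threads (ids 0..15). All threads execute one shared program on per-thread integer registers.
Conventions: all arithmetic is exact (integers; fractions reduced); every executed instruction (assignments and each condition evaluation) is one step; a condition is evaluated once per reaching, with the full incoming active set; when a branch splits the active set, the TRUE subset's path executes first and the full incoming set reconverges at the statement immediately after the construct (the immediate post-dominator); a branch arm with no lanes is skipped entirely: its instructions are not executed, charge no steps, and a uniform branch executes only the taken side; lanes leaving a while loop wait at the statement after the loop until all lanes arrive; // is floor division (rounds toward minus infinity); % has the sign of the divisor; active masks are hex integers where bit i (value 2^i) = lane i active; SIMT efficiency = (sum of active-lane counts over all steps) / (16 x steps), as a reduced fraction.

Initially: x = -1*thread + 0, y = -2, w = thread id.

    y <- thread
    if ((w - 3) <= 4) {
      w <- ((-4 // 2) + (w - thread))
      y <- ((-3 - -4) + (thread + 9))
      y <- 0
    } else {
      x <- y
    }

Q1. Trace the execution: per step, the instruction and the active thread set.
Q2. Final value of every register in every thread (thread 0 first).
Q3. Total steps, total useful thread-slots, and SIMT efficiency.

step 0: y <- thread                  0xffff
step 1: eval ((w - 3) <= 4)          0xffff
step 2: w <- ((-4 // 2) + (w - thread)) 0x00ff
step 3: y <- ((-3 - -4) + (thread + 9)) 0x00ff
step 4: y <- 0                       0x00ff
step 5: x <- y                       0xff00

Answer: 6 steps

x: 0,-1,-2,-3,-4,-5,-6,-7,8,9,10,11,12,13,14,15
y: 0,0,0,0,0,0,0,0,8,9,10,11,12,13,14,15
w: -2,-2,-2,-2,-2,-2,-2,-2,8,9,10,11,12,13,14,15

steps = 6; useful = 64; efficiency = 64/96 = 2/3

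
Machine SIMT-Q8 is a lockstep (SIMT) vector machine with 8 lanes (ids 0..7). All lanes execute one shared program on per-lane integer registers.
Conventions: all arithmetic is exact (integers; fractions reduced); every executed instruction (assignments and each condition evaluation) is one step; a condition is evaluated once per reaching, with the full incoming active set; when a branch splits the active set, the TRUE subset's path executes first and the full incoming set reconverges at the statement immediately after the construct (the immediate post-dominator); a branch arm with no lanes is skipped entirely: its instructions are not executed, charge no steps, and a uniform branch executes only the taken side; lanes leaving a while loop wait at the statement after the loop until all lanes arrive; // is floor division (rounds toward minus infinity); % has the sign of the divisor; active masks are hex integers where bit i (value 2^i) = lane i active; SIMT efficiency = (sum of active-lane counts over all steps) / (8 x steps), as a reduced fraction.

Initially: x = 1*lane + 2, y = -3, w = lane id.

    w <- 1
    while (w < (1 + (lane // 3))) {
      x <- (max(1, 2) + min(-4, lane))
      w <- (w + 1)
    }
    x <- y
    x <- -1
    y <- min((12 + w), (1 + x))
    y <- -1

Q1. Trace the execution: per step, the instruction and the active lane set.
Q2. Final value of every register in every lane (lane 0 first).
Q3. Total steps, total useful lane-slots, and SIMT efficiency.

step 0: w <- 1                       0xff
step 1: eval (w < (1 + (lane // 3))) 0xff
step 2: x <- (max(1, 2) + min(-4, lane)) 0xf8
step 3: w <- (w + 1)                 0xf8
step 4: eval (w < (1 + (lane // 3))) 0xf8
step 5: x <- (max(1, 2) + min(-4, lane)) 0xc0
step 6: w <- (w + 1)                 0xc0
step 7: eval (w < (1 + (lane // 3))) 0xc0
step 8: x <- y                       0xff
step 9: x <- -1                      0xff
step 10: y <- min((12 + w), (1 + x))  0xff
step 11: y <- -1                      0xff

Answer: 12 steps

x: -1,-1,-1,-1,-1,-1,-1,-1
y: -1,-1,-1,-1,-1,-1,-1,-1
w: 1,1,1,2,2,2,3,3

steps = 12; useful = 69; efficiency = 69/96 = 23/32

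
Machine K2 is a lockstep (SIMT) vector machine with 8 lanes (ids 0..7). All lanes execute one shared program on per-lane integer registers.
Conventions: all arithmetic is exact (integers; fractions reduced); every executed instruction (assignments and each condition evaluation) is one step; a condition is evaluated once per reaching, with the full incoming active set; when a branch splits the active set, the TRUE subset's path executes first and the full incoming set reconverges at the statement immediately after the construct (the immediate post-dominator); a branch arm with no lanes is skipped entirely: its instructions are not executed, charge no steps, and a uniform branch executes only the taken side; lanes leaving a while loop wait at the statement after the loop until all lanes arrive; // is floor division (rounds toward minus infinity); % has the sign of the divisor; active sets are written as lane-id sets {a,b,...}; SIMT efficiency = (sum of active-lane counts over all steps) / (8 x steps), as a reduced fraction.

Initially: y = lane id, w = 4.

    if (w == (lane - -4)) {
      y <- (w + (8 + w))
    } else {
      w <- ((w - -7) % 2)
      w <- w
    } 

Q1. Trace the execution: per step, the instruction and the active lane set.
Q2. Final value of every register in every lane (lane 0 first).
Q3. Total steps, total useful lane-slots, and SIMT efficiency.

step 0: eval (w == (lane - -4))      {0,1,2,3,4,5,6,7}
step 1: y <- (w + (8 + w))           {0}
step 2: w <- ((w - -7) % 2)          {1,2,3,4,5,6,7}
step 3: w <- w                       {1,2,3,4,5,6,7}

Answer: 4 steps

y: 16,1,2,3,4,5,6,7
w: 4,1,1,1,1,1,1,1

steps = 4; useful = 23; efficiency = 23/32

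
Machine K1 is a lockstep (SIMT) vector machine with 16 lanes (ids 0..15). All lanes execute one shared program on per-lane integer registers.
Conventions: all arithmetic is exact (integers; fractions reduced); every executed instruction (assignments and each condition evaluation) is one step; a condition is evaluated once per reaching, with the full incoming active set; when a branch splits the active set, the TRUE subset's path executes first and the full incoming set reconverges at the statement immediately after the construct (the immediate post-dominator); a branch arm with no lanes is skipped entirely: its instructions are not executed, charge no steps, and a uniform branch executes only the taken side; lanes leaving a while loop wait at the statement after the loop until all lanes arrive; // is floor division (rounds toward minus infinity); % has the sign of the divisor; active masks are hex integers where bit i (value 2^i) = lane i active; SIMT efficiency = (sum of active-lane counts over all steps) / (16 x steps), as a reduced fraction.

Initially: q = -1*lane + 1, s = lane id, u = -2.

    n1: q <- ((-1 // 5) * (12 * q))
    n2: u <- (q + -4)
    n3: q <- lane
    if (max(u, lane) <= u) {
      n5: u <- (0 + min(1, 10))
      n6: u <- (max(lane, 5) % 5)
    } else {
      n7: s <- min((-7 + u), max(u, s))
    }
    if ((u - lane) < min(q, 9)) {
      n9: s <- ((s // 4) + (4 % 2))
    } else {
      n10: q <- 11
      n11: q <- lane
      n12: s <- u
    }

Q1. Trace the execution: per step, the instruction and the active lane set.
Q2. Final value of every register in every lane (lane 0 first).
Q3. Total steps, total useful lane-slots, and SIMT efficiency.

step 0: q <- ((-1 // 5) * (12 * q))  0xffff
step 1: u <- (q + -4)                0xffff
step 2: q <- lane                    0xffff
step 3: eval (max(u, lane) <= u)     0xffff
step 4: u <- (0 + min(1, 10))        0xfffc
step 5: u <- (max(lane, 5) % 5)      0xfffc
step 6: s <- min((-7 + u), max(u, s)) 0x0003
step 7: eval ((u - lane) < min(q, 9)) 0xffff
step 8: s <- ((s // 4) + (4 % 2))    0xffff

Answer: 9 steps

q: 0,1,2,3,4,5,6,7,8,9,10,11,12,13,14,15
s: -6,-3,0,0,1,1,1,1,2,2,2,2,3,3,3,3
u: -16,-4,0,0,0,0,1,2,3,4,0,1,2,3,4,0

steps = 9; useful = 126; efficiency = 126/144 = 7/8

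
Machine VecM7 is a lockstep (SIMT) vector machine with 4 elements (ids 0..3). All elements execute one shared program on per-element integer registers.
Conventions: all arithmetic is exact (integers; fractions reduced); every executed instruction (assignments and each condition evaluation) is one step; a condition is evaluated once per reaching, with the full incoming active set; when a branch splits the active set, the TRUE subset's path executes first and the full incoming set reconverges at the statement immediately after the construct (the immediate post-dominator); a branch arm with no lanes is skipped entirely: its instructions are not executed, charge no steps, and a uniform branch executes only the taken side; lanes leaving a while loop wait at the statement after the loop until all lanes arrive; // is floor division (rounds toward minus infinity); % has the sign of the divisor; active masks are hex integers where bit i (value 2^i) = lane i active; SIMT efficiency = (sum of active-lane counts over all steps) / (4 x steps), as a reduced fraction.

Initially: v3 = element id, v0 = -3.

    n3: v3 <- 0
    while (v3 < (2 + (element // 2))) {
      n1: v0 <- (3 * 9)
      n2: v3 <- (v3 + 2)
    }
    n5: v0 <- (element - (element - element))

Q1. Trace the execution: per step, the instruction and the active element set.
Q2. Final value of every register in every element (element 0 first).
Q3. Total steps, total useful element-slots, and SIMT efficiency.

step 0: v3 <- 0                      0xf
step 1: eval (v3 < (2 + (element // 2))) 0xf
step 2: v0 <- (3 * 9)                0xf
step 3: v3 <- (v3 + 2)               0xf
step 4: eval (v3 < (2 + (element // 2))) 0xf
step 5: v0 <- (3 * 9)                0xc
step 6: v3 <- (v3 + 2)               0xc
step 7: eval (v3 < (2 + (element // 2))) 0xc
step 8: v0 <- (element - (element - element)) 0xf

Answer: 9 steps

v3: 2,2,4,4
v0: 0,1,2,3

steps = 9; useful = 30; efficiency = 30/36 = 5/6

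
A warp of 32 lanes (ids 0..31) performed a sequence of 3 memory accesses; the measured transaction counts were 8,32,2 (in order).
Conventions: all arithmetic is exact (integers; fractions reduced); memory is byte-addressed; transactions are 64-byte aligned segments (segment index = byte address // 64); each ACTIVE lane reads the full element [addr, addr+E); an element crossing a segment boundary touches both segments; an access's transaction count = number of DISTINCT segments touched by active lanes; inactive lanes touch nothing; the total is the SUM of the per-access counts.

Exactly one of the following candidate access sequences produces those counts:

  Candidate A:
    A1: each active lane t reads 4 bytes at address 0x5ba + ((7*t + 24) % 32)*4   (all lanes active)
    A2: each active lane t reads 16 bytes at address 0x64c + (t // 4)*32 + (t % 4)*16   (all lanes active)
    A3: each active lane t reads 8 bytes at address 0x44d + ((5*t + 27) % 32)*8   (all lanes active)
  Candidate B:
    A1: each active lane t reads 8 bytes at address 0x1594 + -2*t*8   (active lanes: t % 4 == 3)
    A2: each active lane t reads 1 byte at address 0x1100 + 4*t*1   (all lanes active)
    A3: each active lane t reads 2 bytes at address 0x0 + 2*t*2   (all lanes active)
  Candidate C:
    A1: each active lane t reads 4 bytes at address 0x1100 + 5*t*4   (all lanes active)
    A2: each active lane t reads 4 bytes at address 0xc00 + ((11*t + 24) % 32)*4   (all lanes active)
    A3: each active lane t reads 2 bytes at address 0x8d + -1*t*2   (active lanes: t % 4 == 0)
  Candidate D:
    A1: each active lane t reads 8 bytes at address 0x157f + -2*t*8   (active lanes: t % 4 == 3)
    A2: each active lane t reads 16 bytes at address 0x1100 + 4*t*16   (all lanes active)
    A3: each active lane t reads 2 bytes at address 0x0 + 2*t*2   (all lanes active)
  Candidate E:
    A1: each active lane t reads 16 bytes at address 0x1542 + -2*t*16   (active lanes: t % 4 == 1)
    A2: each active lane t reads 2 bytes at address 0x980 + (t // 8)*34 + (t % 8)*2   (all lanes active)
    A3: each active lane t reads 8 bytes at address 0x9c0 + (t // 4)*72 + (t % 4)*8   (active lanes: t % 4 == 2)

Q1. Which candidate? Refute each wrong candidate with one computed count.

A: A1 gives 3 transactions, not 8
B: A2 gives 2 transactions, not 32
C: A1 gives 10 transactions, not 8
E: A2 gives 2 transactions, not 32
D: all counts match (8,32,2)

Answer: D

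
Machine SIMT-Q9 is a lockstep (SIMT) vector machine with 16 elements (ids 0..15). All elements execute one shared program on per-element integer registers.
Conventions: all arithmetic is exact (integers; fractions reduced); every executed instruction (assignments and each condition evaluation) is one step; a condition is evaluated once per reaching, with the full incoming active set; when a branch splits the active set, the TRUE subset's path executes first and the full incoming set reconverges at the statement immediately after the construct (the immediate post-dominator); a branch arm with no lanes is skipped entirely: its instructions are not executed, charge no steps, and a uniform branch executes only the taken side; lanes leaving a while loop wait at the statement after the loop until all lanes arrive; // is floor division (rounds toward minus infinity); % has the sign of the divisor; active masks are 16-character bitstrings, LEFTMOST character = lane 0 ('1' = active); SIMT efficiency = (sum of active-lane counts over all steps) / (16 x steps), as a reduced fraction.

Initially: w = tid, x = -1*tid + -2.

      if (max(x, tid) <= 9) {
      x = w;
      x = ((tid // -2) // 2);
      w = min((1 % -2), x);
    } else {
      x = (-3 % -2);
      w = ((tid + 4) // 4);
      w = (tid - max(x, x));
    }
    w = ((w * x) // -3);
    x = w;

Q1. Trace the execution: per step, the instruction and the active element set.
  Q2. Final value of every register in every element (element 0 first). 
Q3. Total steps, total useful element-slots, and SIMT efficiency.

step 0: eval (max(x, tid) <= 9)      1111111111111111
step 1: x <- w                       1111111111000000
step 2: x <- ((tid // -2) // 2)      1111111111000000
step 3: w <- min((1 % -2), x)        1111111111000000
step 4: x <- (-3 % -2)               0000000000111111
step 5: w <- ((tid + 4) // 4)        0000000000111111
step 6: w <- (tid - max(x, x))       0000000000111111
step 7: w <- ((w * x) // -3)         1111111111111111
step 8: x <- w                       1111111111111111

Answer: 9 steps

w: 0,-1,-1,-1,-1,-2,-2,-2,-2,-3,3,4,4,4,5,5
x: 0,-1,-1,-1,-1,-2,-2,-2,-2,-3,3,4,4,4,5,5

steps = 9; useful = 96; efficiency = 96/144 = 2/3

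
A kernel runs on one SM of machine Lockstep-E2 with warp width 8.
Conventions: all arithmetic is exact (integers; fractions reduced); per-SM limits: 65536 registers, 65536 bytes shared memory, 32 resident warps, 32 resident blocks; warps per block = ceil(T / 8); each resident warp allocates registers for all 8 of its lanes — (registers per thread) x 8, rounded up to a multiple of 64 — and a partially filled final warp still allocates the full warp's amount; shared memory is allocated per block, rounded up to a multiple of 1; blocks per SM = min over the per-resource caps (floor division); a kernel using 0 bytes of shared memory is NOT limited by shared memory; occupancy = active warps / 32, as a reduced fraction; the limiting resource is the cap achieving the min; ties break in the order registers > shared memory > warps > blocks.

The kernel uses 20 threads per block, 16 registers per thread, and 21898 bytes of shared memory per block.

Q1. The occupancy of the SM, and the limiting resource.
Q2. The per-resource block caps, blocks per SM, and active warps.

Answer: occupancy 3/16, limited by shared memory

registers: 170 blocks
shared memory: 2 blocks
warps: 10 blocks
blocks: 32 blocks

Answer: 2 blocks, 6 active warps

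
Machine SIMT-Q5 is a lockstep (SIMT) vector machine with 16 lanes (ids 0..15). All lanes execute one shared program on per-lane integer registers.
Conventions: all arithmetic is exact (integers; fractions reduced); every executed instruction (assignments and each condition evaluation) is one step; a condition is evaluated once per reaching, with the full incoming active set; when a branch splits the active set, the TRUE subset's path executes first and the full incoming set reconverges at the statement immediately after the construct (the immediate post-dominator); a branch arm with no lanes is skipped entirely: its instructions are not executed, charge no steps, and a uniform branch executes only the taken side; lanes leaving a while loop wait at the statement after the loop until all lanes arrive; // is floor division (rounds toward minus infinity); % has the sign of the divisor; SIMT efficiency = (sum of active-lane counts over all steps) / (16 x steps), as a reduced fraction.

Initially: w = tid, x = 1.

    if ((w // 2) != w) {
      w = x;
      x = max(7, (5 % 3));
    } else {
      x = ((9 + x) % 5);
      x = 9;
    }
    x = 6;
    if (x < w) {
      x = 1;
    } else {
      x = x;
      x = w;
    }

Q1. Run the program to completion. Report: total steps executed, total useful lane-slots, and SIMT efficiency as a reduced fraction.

Answer: 9 steps, 112 useful, 7/9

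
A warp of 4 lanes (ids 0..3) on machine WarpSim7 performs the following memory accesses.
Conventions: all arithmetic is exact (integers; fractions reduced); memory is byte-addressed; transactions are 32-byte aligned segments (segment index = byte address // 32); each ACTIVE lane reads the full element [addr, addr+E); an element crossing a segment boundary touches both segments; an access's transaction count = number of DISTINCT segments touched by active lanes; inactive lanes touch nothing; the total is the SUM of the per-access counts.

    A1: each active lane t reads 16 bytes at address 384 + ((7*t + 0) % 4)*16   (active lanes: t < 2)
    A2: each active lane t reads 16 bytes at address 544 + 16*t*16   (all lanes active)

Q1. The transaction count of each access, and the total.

A1: 2 transactions
A2: 4 transactions

Answer: 2,4; total 6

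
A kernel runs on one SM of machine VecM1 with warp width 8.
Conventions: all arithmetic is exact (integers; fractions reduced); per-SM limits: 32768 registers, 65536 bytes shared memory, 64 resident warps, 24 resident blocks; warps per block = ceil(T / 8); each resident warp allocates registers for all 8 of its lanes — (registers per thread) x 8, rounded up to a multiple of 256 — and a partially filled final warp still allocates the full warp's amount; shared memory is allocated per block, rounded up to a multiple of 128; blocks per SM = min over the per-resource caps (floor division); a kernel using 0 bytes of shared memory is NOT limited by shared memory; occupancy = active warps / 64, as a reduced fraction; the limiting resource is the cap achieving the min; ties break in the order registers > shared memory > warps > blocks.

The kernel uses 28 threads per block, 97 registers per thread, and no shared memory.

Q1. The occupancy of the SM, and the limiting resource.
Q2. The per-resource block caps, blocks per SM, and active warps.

Answer: occupancy 1/2, limited by registers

registers: 8 blocks
shared memory: no limit (kernel uses none)
warps: 16 blocks
blocks: 24 blocks

Answer: 8 blocks, 32 active warps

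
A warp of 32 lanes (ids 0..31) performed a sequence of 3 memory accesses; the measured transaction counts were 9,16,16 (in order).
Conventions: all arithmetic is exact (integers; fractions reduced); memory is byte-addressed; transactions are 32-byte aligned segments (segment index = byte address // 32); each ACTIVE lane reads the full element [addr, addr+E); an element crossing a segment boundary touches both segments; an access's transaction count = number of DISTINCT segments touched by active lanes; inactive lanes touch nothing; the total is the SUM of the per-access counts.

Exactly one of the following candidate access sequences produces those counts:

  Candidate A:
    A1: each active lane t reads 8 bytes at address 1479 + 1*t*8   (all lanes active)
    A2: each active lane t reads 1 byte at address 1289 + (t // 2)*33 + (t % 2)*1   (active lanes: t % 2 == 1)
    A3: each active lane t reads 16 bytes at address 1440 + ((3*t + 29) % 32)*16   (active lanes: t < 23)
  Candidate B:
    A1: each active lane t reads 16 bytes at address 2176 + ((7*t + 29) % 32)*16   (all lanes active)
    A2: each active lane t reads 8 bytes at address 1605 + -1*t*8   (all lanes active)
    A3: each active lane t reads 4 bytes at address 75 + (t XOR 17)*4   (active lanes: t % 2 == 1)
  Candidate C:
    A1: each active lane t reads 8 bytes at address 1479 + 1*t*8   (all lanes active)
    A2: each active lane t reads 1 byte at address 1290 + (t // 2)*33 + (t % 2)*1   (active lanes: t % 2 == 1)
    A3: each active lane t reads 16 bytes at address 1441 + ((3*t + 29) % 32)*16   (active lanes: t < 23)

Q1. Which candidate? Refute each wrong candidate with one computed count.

B: A1 gives 16 transactions, not 9
C: A3 gives 17 transactions, not 16
A: all counts match (9,16,16)

Answer: A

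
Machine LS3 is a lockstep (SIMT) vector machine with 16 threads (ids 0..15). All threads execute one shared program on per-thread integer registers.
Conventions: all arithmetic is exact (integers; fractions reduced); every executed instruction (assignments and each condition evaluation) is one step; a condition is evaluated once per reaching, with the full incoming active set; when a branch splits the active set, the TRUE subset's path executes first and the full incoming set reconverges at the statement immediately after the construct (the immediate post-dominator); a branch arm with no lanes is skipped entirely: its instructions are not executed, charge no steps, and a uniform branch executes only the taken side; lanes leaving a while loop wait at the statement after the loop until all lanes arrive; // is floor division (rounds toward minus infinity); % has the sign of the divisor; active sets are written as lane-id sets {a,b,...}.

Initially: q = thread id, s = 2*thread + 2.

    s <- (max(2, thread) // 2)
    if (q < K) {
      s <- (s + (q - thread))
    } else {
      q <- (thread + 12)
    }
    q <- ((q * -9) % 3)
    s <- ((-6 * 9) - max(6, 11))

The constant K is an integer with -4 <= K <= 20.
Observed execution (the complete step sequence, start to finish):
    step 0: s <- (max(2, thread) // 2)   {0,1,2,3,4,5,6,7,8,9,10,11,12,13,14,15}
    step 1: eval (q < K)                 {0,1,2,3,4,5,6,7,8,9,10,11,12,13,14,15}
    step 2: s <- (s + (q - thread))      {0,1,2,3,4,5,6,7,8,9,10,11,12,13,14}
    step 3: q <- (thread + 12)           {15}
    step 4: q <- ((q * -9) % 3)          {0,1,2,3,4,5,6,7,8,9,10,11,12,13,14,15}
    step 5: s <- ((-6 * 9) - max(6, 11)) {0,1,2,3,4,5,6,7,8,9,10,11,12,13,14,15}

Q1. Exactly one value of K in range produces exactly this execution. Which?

Answer: K = 15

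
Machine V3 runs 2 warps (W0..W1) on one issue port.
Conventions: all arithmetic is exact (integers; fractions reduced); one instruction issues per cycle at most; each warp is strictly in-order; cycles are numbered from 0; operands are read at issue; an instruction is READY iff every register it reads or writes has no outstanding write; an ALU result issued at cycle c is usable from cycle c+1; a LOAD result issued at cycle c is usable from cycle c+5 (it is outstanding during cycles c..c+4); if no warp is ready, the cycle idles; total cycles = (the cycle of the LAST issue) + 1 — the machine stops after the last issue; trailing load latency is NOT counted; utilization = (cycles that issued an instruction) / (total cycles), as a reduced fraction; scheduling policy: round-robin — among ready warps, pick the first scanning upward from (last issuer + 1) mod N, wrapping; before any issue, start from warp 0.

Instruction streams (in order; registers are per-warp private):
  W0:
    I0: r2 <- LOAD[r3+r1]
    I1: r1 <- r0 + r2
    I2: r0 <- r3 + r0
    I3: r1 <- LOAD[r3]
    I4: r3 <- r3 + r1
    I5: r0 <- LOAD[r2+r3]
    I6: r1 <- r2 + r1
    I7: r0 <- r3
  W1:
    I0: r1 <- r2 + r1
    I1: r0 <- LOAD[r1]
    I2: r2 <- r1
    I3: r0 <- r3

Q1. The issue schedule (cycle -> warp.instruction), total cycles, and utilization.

cycle 0: W0.I0
cycle 1: W1.I0
cycle 2: W1.I1
cycle 3: W1.I2
cycle 4: idle
cycle 5: W0.I1
cycle 6: W0.I2
cycle 7: W1.I3
cycle 8: W0.I3
cycle 9: idle
cycle 10: idle
cycle 11: idle
cycle 12: idle
cycle 13: W0.I4
cycle 14: W0.I5
cycle 15: W0.I6
cycle 16: idle
cycle 17: idle
cycle 18: idle
cycle 19: W0.I7

Answer: 20 cycles, utilization 3/5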